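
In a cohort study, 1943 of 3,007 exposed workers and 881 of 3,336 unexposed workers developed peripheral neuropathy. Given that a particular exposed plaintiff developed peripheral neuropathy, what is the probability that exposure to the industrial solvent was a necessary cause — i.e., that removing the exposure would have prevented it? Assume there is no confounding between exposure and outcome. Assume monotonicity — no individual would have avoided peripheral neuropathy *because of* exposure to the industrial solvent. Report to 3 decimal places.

p₁ = P(outcome | exposed) = 1943/3007 = 0.64616
p₀ = P(outcome | unexposed) = 881/3336 = 0.26409
Under exogeneity and monotonicity, PN = (p₁ − p₀) / p₁.
PN = (0.64616 − 0.26409) / 0.64616 = 0.38207 / 0.64616 ≈ 0.5913

PN ≈ 0.591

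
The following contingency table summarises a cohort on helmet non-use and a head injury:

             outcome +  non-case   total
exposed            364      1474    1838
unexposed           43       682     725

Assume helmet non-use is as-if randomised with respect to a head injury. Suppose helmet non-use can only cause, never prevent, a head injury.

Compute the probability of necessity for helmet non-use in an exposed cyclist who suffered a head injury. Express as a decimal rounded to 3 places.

PN ≈ 0.701

p₁ = P(outcome | exposed) = 364/1838 = 0.19804
p₀ = P(outcome | unexposed) = 43/725 = 0.05931
Under exogeneity and monotonicity, PN = (p₁ − p₀) / p₁.
PN = (0.19804 − 0.05931) / 0.19804 = 0.13873 / 0.19804 ≈ 0.7005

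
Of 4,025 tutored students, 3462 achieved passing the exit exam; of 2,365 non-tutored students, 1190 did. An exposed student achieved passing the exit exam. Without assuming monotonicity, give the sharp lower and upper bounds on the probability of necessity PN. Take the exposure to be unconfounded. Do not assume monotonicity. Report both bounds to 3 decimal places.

p₁ = P(outcome | exposed) = 3462/4025 = 0.86012
p₀ = P(outcome | unexposed) = 1190/2365 = 0.50317
Under exogeneity alone the bounds on PN are max{0,(p₁−p₀)/p₁} ≤ PN ≤ min{1,(1−p₀)/p₁}.
  lower = (p₁ − p₀)/p₁ = 0.35695 / 0.86012 ≈ 0.4150
  upper = min{1, (1 − p₀)/p₁} = 0.49683 / 0.86012 ≈ 0.5776

0.415 ≤ PN ≤ 0.578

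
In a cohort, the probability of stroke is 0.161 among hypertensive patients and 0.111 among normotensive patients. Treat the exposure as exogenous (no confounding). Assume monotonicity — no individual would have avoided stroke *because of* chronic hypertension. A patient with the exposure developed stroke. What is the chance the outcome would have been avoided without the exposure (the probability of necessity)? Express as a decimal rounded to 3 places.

PN ≈ 0.311

Let p₁ = 0.161, p₀ = 0.111.
Under exogeneity and monotonicity, PN = (p₁ − p₀) / p₁.
PN = (0.161 − 0.111) / 0.161 = 0.05 / 0.161 ≈ 0.3106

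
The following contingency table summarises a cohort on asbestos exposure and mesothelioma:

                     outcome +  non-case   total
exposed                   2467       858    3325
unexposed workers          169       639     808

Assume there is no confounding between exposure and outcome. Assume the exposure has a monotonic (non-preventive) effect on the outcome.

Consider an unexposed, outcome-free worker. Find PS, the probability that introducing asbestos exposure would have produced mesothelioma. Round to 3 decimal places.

p₁ = P(outcome | exposed) = 2467/3325 = 0.74195
p₀ = P(outcome | unexposed) = 169/808 = 0.20916
Under exogeneity and monotonicity, PS = (p₁ − p₀)/(1 − p₀).
PS = (0.74195 − 0.20916) / 0.79084 ≈ 0.6737

PS ≈ 0.674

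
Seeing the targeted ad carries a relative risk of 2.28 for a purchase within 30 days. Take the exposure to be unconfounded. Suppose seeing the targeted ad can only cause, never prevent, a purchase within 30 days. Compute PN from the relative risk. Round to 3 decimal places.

PN ≈ 0.561

Under exogeneity and monotonicity, PN = (RR − 1) / RR = 1 − 1/RR.
PN = (2.28 − 1) / 2.28 = 1.28 / 2.28 ≈ 0.5614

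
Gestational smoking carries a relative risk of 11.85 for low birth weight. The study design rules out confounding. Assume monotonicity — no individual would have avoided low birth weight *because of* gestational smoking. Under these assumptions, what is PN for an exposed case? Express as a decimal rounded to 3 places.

Under exogeneity and monotonicity, PN = (RR − 1) / RR = 1 − 1/RR.
PN = (11.85 − 1) / 11.85 = 10.85 / 11.85 ≈ 0.9156

PN ≈ 0.916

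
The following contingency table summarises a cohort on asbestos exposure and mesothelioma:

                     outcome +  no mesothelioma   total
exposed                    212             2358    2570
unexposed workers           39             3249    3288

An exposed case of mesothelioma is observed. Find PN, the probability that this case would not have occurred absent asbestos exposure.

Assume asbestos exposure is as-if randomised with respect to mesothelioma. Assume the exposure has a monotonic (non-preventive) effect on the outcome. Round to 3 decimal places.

PN ≈ 0.856

p₁ = P(outcome | exposed) = 212/2570 = 0.08249
p₀ = P(outcome | unexposed) = 39/3288 = 0.011861
Under exogeneity and monotonicity, PN = (p₁ − p₀)/p₁.
PN = (0.08249 − 0.011861) / 0.08249 ≈ 0.8562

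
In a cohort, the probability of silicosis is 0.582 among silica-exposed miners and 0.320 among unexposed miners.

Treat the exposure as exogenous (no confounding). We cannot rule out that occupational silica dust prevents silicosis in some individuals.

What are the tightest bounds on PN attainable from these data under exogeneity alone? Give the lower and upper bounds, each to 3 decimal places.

Let p₁ = 0.582, p₀ = 0.32.
Under exogeneity alone the bounds on PN are max{0,(p₁−p₀)/p₁} ≤ PN ≤ min{1,(1−p₀)/p₁}.
  lower = (p₁ − p₀)/p₁ = 0.262 / 0.582 ≈ 0.4502
  upper = min{1, (1 − p₀)/p₁} = 0.68 / 0.582 ≈ 1.1684 → capped at 1

0.450 ≤ PN ≤ 1.000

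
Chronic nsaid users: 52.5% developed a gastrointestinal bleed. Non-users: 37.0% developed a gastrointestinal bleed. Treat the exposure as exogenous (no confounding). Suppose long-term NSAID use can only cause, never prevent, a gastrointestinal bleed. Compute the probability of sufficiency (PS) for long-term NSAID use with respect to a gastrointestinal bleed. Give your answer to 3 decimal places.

p₁ = 0.525, p₀ = 0.37.
Under exogeneity and monotonicity, PS = (p₁ − p₀) / (1 − p₀).
PS = (0.525 − 0.37) / (1 − 0.37) = 0.155 / 0.63 ≈ 0.2460

PS ≈ 0.246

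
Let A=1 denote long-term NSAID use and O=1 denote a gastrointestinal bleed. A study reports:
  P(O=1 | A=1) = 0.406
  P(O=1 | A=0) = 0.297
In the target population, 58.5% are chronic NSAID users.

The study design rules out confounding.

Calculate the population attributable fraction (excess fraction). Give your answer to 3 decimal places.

Let p₁ = 0.406, p₀ = 0.297.
Overall risk P(Y=1) = π·p₁ + (1−π)·p₀ = 0.585×0.406 + 0.415×0.297 = 0.36077.
Under exogeneity, PAF = [P(Y=1) − p₀] / P(Y=1).
PAF = (0.36077 − 0.297) / 0.36077 ≈ 0.1767

PAF ≈ 0.177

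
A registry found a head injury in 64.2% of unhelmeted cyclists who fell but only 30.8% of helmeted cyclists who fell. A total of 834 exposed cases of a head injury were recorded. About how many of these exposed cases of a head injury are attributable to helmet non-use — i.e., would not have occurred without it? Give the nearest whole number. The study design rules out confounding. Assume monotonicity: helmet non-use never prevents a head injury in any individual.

about 434 cases

p₁ = 0.642, p₀ = 0.308.
PN = (p₁ − p₀)/p₁ = (0.642 − 0.308) / 0.642 ≈ 0.52025.
Attributable cases ≈ PN × (exposed cases) = 0.52025 × 834 ≈ 433.89.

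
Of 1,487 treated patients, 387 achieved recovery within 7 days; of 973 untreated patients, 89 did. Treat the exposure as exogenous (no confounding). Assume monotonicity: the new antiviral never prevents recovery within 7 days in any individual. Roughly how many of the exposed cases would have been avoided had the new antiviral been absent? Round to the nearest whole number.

p₁ = P(outcome | exposed) = 387/1487 = 0.26026
p₀ = P(outcome | unexposed) = 89/973 = 0.09147
PN = (p₁ − p₀)/p₁ = (0.26026 − 0.09147) / 0.26026 ≈ 0.64854.
Attributable cases ≈ PN × (exposed cases) = 0.64854 × 387 ≈ 250.98.

about 251 cases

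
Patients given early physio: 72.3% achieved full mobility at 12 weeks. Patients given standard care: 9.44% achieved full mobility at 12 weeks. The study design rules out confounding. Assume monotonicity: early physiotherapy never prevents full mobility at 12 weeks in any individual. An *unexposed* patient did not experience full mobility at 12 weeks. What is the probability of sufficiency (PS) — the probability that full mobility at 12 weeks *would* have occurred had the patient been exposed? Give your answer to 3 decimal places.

PS ≈ 0.694

p₁ = 0.723, p₀ = 0.0944.
Under exogeneity and monotonicity, PS = (p₁ − p₀) / (1 − p₀).
PS = (0.723 − 0.0944) / (1 − 0.0944) = 0.6286 / 0.9056 ≈ 0.6941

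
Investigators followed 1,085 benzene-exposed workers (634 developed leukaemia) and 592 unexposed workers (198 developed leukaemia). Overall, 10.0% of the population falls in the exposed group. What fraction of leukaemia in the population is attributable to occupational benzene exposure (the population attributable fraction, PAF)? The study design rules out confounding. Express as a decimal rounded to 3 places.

PAF ≈ 0.070

p₁ = P(outcome | exposed) = 634/1085 = 0.58433
p₀ = P(outcome | unexposed) = 198/592 = 0.33446
Overall risk P(Y=1) = π·p₁ + (1−π)·p₀ = 0.1×0.58433 + 0.9×0.33446 = 0.35945.
Under exogeneity, PAF = [P(Y=1) − p₀] / P(Y=1).
PAF = (0.35945 − 0.33446) / 0.35945 ≈ 0.0695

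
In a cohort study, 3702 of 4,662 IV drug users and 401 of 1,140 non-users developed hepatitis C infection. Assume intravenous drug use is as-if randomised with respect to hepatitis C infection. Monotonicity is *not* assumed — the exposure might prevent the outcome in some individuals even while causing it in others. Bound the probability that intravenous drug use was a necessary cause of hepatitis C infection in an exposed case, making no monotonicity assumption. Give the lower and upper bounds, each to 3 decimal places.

p₁ = P(outcome | exposed) = 3702/4662 = 0.79408
p₀ = P(outcome | unexposed) = 401/1140 = 0.35175
Under exogeneity alone the bounds on PN are max{0,(p₁−p₀)/p₁} ≤ PN ≤ min{1,(1−p₀)/p₁}.
  lower = (p₁ − p₀)/p₁ = 0.44233 / 0.79408 ≈ 0.5570
  upper = min{1, (1 − p₀)/p₁} = 0.64825 / 0.79408 ≈ 0.8163

0.557 ≤ PN ≤ 0.816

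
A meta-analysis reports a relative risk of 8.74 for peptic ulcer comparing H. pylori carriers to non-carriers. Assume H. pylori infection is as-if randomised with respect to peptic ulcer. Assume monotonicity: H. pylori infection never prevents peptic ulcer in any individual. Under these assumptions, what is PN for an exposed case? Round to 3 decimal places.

PN ≈ 0.886

Under exogeneity and monotonicity, PN = (RR − 1) / RR = 1 − 1/RR.
PN = (8.74 − 1) / 8.74 = 7.74 / 8.74 ≈ 0.8856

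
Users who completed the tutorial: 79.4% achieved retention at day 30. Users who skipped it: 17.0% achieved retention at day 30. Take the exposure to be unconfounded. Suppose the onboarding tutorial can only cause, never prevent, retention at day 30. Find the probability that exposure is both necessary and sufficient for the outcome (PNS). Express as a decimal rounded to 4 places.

PNS ≈ 0.6240

p₁ = 0.794, p₀ = 0.17.
Under exogeneity and monotonicity, PNS = p₁ − p₀.
PNS = 0.794 − 0.17 = 0.624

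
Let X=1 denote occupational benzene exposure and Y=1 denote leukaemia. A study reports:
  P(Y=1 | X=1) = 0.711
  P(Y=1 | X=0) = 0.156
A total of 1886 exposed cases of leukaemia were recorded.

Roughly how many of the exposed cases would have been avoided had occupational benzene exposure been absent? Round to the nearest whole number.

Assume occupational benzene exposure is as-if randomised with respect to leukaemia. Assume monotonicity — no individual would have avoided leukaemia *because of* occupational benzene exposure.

Let p₁ = 0.711, p₀ = 0.156.
PN = (p₁ − p₀)/p₁ = (0.711 − 0.156) / 0.711 ≈ 0.78059.
Attributable cases ≈ PN × (exposed cases) = 0.78059 × 1886 ≈ 1472.19.

about 1472 cases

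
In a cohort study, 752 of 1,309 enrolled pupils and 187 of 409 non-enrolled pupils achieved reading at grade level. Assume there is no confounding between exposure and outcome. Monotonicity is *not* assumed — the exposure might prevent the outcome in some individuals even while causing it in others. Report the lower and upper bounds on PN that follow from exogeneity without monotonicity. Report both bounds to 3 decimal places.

0.204 ≤ PN ≤ 0.945

p₁ = P(outcome | exposed) = 752/1309 = 0.57448
p₀ = P(outcome | unexposed) = 187/409 = 0.45721
Under exogeneity alone the bounds on PN are max{0,(p₁−p₀)/p₁} ≤ PN ≤ min{1,(1−p₀)/p₁}.
  lower = (p₁ − p₀)/p₁ = 0.11727 / 0.57448 ≈ 0.2041
  upper = min{1, (1 − p₀)/p₁} = 0.54279 / 0.57448 ≈ 0.9448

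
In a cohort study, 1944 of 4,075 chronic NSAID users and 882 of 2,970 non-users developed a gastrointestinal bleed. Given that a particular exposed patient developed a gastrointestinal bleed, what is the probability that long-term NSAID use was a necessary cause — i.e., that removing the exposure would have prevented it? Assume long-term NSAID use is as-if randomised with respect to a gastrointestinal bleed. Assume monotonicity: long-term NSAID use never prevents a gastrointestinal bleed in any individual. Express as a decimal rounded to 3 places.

p₁ = P(outcome | exposed) = 1944/4075 = 0.47706
p₀ = P(outcome | unexposed) = 882/2970 = 0.29697
Under exogeneity and monotonicity, PN = (p₁ − p₀) / p₁.
PN = (0.47706 − 0.29697) / 0.47706 = 0.18009 / 0.47706 ≈ 0.3775

PN ≈ 0.377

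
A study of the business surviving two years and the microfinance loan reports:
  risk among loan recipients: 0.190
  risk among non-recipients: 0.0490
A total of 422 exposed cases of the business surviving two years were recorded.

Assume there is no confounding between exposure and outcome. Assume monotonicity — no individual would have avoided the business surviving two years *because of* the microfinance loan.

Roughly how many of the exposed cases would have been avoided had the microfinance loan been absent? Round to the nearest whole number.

about 313 cases

Let p₁ = 0.19, p₀ = 0.049.
PN = (p₁ − p₀)/p₁ = (0.19 − 0.049) / 0.19 ≈ 0.74211.
Attributable cases ≈ PN × (exposed cases) = 0.74211 × 422 ≈ 313.17.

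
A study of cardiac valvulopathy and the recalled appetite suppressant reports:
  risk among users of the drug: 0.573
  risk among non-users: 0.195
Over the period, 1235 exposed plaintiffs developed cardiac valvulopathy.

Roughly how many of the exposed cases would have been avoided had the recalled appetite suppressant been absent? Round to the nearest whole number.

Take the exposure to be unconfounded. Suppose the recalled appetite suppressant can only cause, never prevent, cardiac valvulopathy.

about 815 cases

Let p₁ = 0.573, p₀ = 0.195.
PN = (p₁ − p₀)/p₁ = (0.573 − 0.195) / 0.573 ≈ 0.65969.
Attributable cases ≈ PN × (exposed cases) = 0.65969 × 1235 ≈ 814.71.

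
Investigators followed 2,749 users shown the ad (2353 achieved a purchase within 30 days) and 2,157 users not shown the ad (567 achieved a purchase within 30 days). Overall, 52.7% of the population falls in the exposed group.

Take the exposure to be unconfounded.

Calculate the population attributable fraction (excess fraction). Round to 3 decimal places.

p₁ = P(outcome | exposed) = 2353/2749 = 0.85595
p₀ = P(outcome | unexposed) = 567/2157 = 0.26287
Overall risk P(Y=1) = π·p₁ + (1−π)·p₀ = 0.527×0.85595 + 0.473×0.26287 = 0.57542.
Under exogeneity, PAF = [P(Y=1) − p₀] / P(Y=1).
PAF = (0.57542 − 0.26287) / 0.57542 ≈ 0.5432

PAF ≈ 0.543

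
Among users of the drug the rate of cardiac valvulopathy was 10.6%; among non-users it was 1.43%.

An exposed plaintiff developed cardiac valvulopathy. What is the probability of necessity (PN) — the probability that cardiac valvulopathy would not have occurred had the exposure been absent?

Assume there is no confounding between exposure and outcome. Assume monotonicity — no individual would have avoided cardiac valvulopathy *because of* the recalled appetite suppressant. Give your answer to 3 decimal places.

PN ≈ 0.865

p₁ = 0.106, p₀ = 0.0143.
Under exogeneity and monotonicity, PN = (p₁ − p₀) / p₁.
PN = (0.106 − 0.0143) / 0.106 = 0.0917 / 0.106 ≈ 0.8651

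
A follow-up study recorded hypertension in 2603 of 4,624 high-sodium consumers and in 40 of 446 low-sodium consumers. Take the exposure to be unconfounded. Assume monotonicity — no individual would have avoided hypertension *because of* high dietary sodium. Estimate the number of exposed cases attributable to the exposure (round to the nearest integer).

about 2188 cases

p₁ = P(outcome | exposed) = 2603/4624 = 0.56293
p₀ = P(outcome | unexposed) = 40/446 = 0.089686
PN = (p₁ − p₀)/p₁ = (0.56293 − 0.089686) / 0.56293 ≈ 0.84068.
Attributable cases ≈ PN × (exposed cases) = 0.84068 × 2603 ≈ 2188.29.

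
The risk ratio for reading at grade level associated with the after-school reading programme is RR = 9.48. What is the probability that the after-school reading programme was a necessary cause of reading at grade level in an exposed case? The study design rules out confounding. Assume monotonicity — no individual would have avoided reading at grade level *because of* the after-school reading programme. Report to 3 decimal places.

Under exogeneity and monotonicity, PN = (RR − 1) / RR = 1 − 1/RR.
PN = (9.48 − 1) / 9.48 = 8.48 / 9.48 ≈ 0.8945

PN ≈ 0.895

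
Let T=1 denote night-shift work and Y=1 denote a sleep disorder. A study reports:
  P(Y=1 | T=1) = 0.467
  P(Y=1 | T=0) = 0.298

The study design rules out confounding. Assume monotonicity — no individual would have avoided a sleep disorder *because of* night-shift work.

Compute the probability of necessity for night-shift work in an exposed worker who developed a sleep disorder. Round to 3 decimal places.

Let p₁ = 0.467, p₀ = 0.298.
Under exogeneity and monotonicity, PN = (p₁ − p₀) / p₁.
PN = (0.467 − 0.298) / 0.467 = 0.169 / 0.467 ≈ 0.3619

PN ≈ 0.362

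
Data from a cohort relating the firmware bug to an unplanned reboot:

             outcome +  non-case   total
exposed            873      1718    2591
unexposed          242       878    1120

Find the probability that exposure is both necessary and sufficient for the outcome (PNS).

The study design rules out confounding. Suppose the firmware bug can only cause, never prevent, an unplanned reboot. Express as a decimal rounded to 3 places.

PNS ≈ 0.121

p₁ = P(outcome | exposed) = 873/2591 = 0.33694
p₀ = P(outcome | unexposed) = 242/1120 = 0.21607
Under exogeneity and monotonicity, PNS = p₁ − p₀.
PNS = 0.33694 − 0.21607 = 0.12086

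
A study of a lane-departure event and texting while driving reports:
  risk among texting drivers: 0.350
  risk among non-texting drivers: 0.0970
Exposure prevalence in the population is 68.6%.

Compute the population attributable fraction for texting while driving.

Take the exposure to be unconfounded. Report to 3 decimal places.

Let p₁ = 0.35, p₀ = 0.097.
Overall risk P(Y=1) = π·p₁ + (1−π)·p₀ = 0.686×0.35 + 0.314×0.097 = 0.27056.
Under exogeneity, PAF = [P(Y=1) − p₀] / P(Y=1).
PAF = (0.27056 − 0.097) / 0.27056 ≈ 0.6415

PAF ≈ 0.641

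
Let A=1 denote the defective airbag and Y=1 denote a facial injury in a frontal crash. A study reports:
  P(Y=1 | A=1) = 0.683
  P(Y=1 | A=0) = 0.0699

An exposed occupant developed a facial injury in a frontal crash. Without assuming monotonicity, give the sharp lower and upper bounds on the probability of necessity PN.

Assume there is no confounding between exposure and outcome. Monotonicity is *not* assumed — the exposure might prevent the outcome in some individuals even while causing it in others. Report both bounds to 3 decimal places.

0.898 ≤ PN ≤ 1.000

Let p₁ = 0.683, p₀ = 0.0699.
Under exogeneity alone the bounds on PN are max{0,(p₁−p₀)/p₁} ≤ PN ≤ min{1,(1−p₀)/p₁}.
  lower = (p₁ − p₀)/p₁ = 0.6131 / 0.683 ≈ 0.8977
  upper = min{1, (1 − p₀)/p₁} = 0.9301 / 0.683 ≈ 1.3618 → capped at 1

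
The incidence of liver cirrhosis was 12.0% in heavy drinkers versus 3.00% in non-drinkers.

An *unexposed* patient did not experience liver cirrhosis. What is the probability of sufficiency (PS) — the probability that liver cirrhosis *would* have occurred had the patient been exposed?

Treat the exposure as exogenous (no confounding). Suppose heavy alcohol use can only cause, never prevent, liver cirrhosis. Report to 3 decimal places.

p₁ = 0.12, p₀ = 0.03.
Under exogeneity and monotonicity, PS = (p₁ − p₀) / (1 − p₀).
PS = (0.12 − 0.03) / (1 − 0.03) = 0.09 / 0.97 ≈ 0.0928

PS ≈ 0.093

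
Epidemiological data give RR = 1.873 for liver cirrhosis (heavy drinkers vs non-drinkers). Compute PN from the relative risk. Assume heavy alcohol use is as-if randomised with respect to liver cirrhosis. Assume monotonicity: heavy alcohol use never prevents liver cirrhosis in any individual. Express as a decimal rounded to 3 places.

PN ≈ 0.466

Under exogeneity and monotonicity, PN = (RR − 1) / RR = 1 − 1/RR.
PN = (1.873 − 1) / 1.873 = 0.873 / 1.873 ≈ 0.4661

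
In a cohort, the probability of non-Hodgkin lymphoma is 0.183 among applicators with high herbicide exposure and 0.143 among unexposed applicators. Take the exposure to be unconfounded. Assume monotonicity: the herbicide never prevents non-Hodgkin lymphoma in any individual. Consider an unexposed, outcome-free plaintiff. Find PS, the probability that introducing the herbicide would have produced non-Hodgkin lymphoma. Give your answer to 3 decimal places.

PS ≈ 0.047

Let p₁ = 0.183, p₀ = 0.143.
Under exogeneity and monotonicity, PS = (p₁ − p₀) / (1 − p₀).
PS = (0.183 − 0.143) / (1 − 0.143) = 0.04 / 0.857 ≈ 0.0467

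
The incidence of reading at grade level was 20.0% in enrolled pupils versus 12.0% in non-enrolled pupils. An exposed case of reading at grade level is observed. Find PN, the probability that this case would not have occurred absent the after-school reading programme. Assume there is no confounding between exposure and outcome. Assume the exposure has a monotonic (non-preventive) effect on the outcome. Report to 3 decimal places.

PN ≈ 0.400

p₁ = 0.2, p₀ = 0.12.
Under exogeneity and monotonicity, PN = (p₁ − p₀) / p₁.
PN = (0.2 − 0.12) / 0.2 = 0.08 / 0.2 ≈ 0.4000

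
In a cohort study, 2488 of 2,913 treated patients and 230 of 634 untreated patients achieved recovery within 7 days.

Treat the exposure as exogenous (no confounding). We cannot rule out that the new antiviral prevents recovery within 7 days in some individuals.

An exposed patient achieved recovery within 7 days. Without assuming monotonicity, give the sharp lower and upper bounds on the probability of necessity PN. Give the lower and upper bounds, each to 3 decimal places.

p₁ = P(outcome | exposed) = 2488/2913 = 0.8541
p₀ = P(outcome | unexposed) = 230/634 = 0.36278
Under exogeneity alone the bounds on PN are max{0,(p₁−p₀)/p₁} ≤ PN ≤ min{1,(1−p₀)/p₁}.
  lower = (p₁ − p₀)/p₁ = 0.49133 / 0.8541 ≈ 0.5753
  upper = min{1, (1 − p₀)/p₁} = 0.63722 / 0.8541 ≈ 0.7461

0.575 ≤ PN ≤ 0.746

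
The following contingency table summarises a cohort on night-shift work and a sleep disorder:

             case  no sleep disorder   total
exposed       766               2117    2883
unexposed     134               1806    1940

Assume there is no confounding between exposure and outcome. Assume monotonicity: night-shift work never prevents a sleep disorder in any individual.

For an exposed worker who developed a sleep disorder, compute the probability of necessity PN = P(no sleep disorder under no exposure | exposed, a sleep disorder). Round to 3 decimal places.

PN ≈ 0.740

p₁ = P(outcome | exposed) = 766/2883 = 0.2657
p₀ = P(outcome | unexposed) = 134/1940 = 0.069072
Under exogeneity and monotonicity, PN = (p₁ − p₀) / p₁.
PN = (0.2657 − 0.069072) / 0.2657 = 0.19662 / 0.2657 ≈ 0.7400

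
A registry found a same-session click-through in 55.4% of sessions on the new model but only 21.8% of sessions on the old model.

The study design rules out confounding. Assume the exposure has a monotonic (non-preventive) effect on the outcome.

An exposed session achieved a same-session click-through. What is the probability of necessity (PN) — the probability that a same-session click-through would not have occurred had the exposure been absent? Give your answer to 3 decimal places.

PN ≈ 0.606

p₁ = 0.554, p₀ = 0.218.
Under exogeneity and monotonicity, PN = (p₁ − p₀) / p₁.
PN = (0.554 − 0.218) / 0.554 = 0.336 / 0.554 ≈ 0.6065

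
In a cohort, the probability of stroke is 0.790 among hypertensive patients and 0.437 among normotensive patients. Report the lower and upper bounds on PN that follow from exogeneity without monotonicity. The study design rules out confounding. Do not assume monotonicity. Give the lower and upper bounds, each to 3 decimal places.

0.447 ≤ PN ≤ 0.713

Let p₁ = 0.79, p₀ = 0.437.
Under exogeneity alone the bounds on PN are max{0,(p₁−p₀)/p₁} ≤ PN ≤ min{1,(1−p₀)/p₁}.
  lower = (p₁ − p₀)/p₁ = 0.353 / 0.79 ≈ 0.4468
  upper = min{1, (1 − p₀)/p₁} = 0.563 / 0.79 ≈ 0.7127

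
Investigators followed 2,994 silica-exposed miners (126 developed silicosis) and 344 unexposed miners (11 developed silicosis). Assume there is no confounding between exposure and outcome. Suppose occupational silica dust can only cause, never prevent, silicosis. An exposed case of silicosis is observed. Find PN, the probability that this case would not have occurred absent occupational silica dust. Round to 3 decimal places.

p₁ = P(outcome | exposed) = 126/2994 = 0.042084
p₀ = P(outcome | unexposed) = 11/344 = 0.031977
Under exogeneity and monotonicity, PN = (p₁ − p₀) / p₁.
PN = (0.042084 − 0.031977) / 0.042084 = 0.010107 / 0.042084 ≈ 0.2402

PN ≈ 0.240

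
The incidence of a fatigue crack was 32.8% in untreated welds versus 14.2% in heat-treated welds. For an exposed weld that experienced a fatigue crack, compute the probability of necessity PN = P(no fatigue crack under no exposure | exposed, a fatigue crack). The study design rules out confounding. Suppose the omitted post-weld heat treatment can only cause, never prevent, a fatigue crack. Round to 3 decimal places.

PN ≈ 0.567

p₁ = 0.328, p₀ = 0.142.
Under exogeneity and monotonicity, PN = (p₁ − p₀) / p₁.
PN = (0.328 − 0.142) / 0.328 = 0.186 / 0.328 ≈ 0.5671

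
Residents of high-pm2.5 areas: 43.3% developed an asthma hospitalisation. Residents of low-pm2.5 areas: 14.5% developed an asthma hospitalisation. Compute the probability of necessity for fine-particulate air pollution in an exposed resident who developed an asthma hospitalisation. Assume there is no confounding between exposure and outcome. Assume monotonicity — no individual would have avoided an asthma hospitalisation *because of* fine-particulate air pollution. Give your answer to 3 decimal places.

PN ≈ 0.665

p₁ = 0.433, p₀ = 0.145.
Under exogeneity and monotonicity, PN = (p₁ − p₀) / p₁.
PN = (0.433 − 0.145) / 0.433 = 0.288 / 0.433 ≈ 0.6651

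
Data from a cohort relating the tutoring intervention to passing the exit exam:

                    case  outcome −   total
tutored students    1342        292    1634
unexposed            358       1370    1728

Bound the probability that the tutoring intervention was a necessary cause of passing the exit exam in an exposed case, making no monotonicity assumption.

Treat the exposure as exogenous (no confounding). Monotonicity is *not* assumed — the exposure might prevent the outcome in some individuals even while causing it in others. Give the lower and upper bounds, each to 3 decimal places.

p₁ = P(outcome | exposed) = 1342/1634 = 0.8213
p₀ = P(outcome | unexposed) = 358/1728 = 0.20718
Under exogeneity alone the bounds on PN are max{0,(p₁−p₀)/p₁} ≤ PN ≤ min{1,(1−p₀)/p₁}.
  lower = (p₁ − p₀)/p₁ = 0.61412 / 0.8213 ≈ 0.7477
  upper = min{1, (1 − p₀)/p₁} = 0.79282 / 0.8213 ≈ 0.9653

0.748 ≤ PN ≤ 0.965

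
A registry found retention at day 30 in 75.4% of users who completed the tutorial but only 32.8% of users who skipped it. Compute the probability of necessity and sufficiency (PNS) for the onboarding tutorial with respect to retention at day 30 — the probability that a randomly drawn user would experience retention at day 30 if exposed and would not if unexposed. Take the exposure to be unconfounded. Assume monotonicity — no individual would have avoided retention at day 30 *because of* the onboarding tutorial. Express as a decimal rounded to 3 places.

PNS ≈ 0.426

p₁ = 0.754, p₀ = 0.328.
Under exogeneity and monotonicity, PNS = p₁ − p₀.
PNS = 0.754 − 0.328 = 0.426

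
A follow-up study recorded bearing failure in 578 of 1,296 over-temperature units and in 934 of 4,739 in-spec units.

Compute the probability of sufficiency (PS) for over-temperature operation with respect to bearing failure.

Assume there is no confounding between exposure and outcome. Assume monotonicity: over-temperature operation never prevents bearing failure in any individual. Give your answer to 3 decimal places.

p₁ = P(outcome | exposed) = 578/1296 = 0.44599
p₀ = P(outcome | unexposed) = 934/4739 = 0.19709
Under exogeneity and monotonicity, PS = (p₁ − p₀) / (1 − p₀).
PS = (0.44599 − 0.19709) / (1 − 0.19709) = 0.2489 / 0.80291 ≈ 0.3100

PS ≈ 0.310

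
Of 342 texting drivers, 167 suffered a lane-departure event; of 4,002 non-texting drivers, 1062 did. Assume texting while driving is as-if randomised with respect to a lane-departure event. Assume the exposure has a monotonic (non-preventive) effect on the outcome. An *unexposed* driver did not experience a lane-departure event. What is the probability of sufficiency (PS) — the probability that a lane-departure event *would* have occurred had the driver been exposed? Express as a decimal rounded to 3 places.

PS ≈ 0.303

p₁ = P(outcome | exposed) = 167/342 = 0.4883
p₀ = P(outcome | unexposed) = 1062/4002 = 0.26537
Under exogeneity and monotonicity, PS = (p₁ − p₀) / (1 − p₀).
PS = (0.4883 − 0.26537) / (1 − 0.26537) = 0.22294 / 0.73463 ≈ 0.3035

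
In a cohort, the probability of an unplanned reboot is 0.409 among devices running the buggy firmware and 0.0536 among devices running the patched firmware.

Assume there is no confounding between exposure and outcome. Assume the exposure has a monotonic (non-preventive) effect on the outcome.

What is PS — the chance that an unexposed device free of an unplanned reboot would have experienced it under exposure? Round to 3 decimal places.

PS ≈ 0.376

Let p₁ = 0.409, p₀ = 0.0536.
Under exogeneity and monotonicity, PS = (p₁ − p₀) / (1 − p₀).
PS = (0.409 − 0.0536) / (1 − 0.0536) = 0.3554 / 0.9464 ≈ 0.3755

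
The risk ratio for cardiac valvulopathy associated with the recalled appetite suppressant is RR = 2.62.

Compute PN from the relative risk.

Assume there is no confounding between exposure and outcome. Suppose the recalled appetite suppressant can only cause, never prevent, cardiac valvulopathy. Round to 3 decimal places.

Under exogeneity and monotonicity, PN = (RR − 1) / RR = 1 − 1/RR.
PN = (2.62 − 1) / 2.62 = 1.62 / 2.62 ≈ 0.6183

PN ≈ 0.618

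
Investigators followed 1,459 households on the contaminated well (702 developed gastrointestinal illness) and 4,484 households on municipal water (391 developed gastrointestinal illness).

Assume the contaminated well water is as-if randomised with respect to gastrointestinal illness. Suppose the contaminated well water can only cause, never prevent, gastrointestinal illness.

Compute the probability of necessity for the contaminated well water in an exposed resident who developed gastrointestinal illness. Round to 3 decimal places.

PN ≈ 0.819

p₁ = P(outcome | exposed) = 702/1459 = 0.48115
p₀ = P(outcome | unexposed) = 391/4484 = 0.087199
Under exogeneity and monotonicity, PN = (p₁ − p₀) / p₁.
PN = (0.48115 − 0.087199) / 0.48115 = 0.39395 / 0.48115 ≈ 0.8188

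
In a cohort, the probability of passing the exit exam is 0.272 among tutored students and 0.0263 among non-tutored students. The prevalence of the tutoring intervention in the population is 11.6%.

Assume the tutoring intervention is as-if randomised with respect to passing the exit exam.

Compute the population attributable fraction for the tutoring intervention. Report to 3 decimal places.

Let p₁ = 0.272, p₀ = 0.0263.
Overall risk P(Y=1) = π·p₁ + (1−π)·p₀ = 0.116×0.272 + 0.884×0.0263 = 0.054801.
Under exogeneity, PAF = [P(Y=1) − p₀] / P(Y=1).
PAF = (0.054801 − 0.0263) / 0.054801 ≈ 0.5201

PAF ≈ 0.520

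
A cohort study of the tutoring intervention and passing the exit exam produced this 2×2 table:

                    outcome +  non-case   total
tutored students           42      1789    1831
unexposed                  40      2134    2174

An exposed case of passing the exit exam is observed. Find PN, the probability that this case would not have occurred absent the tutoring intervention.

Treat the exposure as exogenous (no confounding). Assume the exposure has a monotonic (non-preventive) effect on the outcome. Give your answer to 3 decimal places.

p₁ = P(outcome | exposed) = 42/1831 = 0.022938
p₀ = P(outcome | unexposed) = 40/2174 = 0.018399
Under exogeneity and monotonicity, PN = (p₁ − p₀) / p₁.
PN = (0.022938 − 0.018399) / 0.022938 = 0.004539 / 0.022938 ≈ 0.1979

PN ≈ 0.198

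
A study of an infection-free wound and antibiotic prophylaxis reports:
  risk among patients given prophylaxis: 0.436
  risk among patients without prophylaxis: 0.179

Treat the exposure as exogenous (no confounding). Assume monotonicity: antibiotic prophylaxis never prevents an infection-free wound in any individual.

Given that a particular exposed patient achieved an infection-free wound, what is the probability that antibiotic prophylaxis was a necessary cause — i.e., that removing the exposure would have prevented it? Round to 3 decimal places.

Let p₁ = 0.436, p₀ = 0.179.
Under exogeneity and monotonicity, PN = (p₁ − p₀) / p₁.
PN = (0.436 − 0.179) / 0.436 = 0.257 / 0.436 ≈ 0.5894

PN ≈ 0.589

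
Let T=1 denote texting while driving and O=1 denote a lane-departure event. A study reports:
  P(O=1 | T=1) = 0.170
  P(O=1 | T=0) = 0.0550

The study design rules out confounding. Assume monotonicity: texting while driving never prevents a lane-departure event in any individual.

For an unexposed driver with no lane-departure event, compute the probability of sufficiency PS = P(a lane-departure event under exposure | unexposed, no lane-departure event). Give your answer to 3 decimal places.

Let p₁ = 0.17, p₀ = 0.055.
Under exogeneity and monotonicity, PS = (p₁ − p₀) / (1 − p₀).
PS = (0.17 − 0.055) / (1 − 0.055) = 0.115 / 0.945 ≈ 0.1217

PS ≈ 0.122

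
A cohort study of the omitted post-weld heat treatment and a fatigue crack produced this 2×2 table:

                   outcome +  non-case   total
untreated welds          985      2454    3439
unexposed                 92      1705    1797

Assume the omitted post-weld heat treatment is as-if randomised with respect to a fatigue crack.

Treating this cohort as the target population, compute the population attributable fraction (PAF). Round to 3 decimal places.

PAF ≈ 0.751

p₁ = P(outcome | exposed) = 985/3439 = 0.28642
p₀ = P(outcome | unexposed) = 92/1797 = 0.051196
Exposure prevalence π = 3439/5236 = 0.6568; overall risk P(Y=1) = 0.20569.
Under exogeneity, PAF = [P(Y=1) − p₀]/P(Y=1).
PAF = (0.20569 − 0.051196) / 0.20569 ≈ 0.7511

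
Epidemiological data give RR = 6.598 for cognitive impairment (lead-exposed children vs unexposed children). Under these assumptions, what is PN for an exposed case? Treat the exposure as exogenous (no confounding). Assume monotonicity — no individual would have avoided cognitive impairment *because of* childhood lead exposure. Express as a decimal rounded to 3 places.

PN ≈ 0.848

Under exogeneity and monotonicity, PN = (RR − 1) / RR = 1 − 1/RR.
PN = (6.598 − 1) / 6.598 = 5.598 / 6.598 ≈ 0.8484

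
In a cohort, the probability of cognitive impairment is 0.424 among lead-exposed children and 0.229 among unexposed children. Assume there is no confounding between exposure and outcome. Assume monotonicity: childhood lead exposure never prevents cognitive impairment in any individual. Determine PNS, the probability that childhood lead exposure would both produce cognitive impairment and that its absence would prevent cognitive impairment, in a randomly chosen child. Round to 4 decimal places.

Let p₁ = 0.424, p₀ = 0.229.
Under exogeneity and monotonicity, PNS = p₁ − p₀.
PNS = 0.424 − 0.229 = 0.195

PNS ≈ 0.1950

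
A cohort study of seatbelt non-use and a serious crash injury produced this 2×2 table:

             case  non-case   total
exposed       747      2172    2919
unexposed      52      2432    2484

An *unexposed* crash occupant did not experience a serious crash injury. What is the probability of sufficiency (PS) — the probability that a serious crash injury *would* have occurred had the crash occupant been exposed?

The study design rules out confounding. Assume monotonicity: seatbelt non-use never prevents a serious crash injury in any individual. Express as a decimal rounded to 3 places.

p₁ = P(outcome | exposed) = 747/2919 = 0.25591
p₀ = P(outcome | unexposed) = 52/2484 = 0.020934
Under exogeneity and monotonicity, PS = (p₁ − p₀)/(1 − p₀).
PS = (0.25591 − 0.020934) / 0.97907 ≈ 0.2400

PS ≈ 0.240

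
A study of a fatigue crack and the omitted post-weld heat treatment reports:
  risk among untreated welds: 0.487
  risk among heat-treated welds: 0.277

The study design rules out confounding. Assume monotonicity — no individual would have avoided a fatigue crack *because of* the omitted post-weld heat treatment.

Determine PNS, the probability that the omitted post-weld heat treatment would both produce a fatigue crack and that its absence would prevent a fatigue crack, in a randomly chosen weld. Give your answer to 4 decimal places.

Let p₁ = 0.487, p₀ = 0.277.
Under exogeneity and monotonicity, PNS = p₁ − p₀.
PNS = 0.487 − 0.277 = 0.21

PNS ≈ 0.2100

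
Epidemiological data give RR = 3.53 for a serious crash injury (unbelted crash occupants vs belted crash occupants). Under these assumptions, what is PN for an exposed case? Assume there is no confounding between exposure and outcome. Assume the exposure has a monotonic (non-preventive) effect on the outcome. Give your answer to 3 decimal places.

Under exogeneity and monotonicity, PN = (RR − 1) / RR = 1 − 1/RR.
PN = (3.53 − 1) / 3.53 = 2.53 / 3.53 ≈ 0.7167

PN ≈ 0.717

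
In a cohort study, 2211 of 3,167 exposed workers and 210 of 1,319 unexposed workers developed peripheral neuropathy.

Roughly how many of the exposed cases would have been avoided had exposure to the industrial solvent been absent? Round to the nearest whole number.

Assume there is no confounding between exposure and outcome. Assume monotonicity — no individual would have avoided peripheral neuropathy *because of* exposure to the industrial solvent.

p₁ = P(outcome | exposed) = 2211/3167 = 0.69814
p₀ = P(outcome | unexposed) = 210/1319 = 0.15921
PN = (p₁ − p₀)/p₁ = (0.69814 − 0.15921) / 0.69814 ≈ 0.77195.
Attributable cases ≈ PN × (exposed cases) = 0.77195 × 2211 ≈ 1706.78.

about 1707 cases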